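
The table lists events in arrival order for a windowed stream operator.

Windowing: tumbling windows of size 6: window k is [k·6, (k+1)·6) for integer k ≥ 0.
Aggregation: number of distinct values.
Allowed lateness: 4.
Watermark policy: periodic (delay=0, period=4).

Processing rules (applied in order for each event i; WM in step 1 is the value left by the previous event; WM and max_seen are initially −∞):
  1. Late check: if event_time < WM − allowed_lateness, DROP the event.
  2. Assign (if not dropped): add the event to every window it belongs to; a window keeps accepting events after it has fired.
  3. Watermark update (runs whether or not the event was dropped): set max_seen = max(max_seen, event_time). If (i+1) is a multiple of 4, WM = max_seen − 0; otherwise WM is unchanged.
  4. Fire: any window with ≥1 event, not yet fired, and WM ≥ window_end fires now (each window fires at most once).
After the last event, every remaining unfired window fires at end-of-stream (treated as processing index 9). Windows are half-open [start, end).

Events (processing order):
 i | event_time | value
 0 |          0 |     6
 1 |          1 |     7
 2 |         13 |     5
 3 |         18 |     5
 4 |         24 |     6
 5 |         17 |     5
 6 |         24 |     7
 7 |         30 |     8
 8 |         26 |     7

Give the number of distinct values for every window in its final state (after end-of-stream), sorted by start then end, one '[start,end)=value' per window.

[0,6)=2 [12,18)=1 [18,24)=1 [24,30)=2 [30,36)=1

i=0 t=0 v=6: → [0,6); WM=−∞
i=1 t=1 v=7: → [0,6); WM=−∞
i=2 t=13 v=5: → [12,18); WM=−∞
i=3 t=18 v=5: → [18,24); WM=18; [0,6) fires=2 [12,18) fires=1
i=4 t=24 v=6: → [24,30); WM=18
i=5 t=17 v=5: → [12,18); WM=18
i=6 t=24 v=7: → [24,30); WM=18
i=7 t=30 v=8: → [30,36); WM=30; [18,24) fires=1 [24,30) fires=2
i=8 t=26 v=7: → [24,30); WM=30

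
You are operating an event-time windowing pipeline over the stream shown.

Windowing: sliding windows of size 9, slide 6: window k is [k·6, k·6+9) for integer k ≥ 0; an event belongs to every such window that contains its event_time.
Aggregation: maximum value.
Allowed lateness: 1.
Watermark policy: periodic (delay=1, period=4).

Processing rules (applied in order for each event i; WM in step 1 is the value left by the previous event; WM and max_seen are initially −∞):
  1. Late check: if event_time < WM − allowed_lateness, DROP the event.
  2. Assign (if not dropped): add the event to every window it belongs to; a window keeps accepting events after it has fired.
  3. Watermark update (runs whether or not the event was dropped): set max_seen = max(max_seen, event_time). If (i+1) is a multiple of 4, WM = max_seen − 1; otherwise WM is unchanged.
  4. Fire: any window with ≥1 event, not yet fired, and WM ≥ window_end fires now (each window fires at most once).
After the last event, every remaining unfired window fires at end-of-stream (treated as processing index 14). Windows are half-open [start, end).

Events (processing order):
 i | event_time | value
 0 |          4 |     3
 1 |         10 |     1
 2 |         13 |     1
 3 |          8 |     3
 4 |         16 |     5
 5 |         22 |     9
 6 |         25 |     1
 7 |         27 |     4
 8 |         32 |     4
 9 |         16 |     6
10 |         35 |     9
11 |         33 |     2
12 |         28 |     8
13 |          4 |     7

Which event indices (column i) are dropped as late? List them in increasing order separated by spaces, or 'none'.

9 12 13

i=0 t=4 v=3: → [0,9); WM=−∞
i=1 t=10 v=1: → [6,15); WM=−∞
i=2 t=13 v=1: → [12,21),[6,15); WM=−∞
i=3 t=8 v=3: → [6,15),[0,9); WM=12; [0,9) fires=3
i=4 t=16 v=5: → [12,21); WM=12
i=5 t=22 v=9: → [18,27); WM=12
i=6 t=25 v=1: → [24,33),[18,27); WM=12
i=7 t=27 v=4: → [24,33); WM=26; [6,15) fires=3 [12,21) fires=5
i=8 t=32 v=4: → [30,39),[24,33); WM=26
i=9 t=16 v=6: DROP (t<26-1); WM=26
i=10 t=35 v=9: → [30,39); WM=26
i=11 t=33 v=2: → [30,39); WM=34; [18,27) fires=9 [24,33) fires=4
i=12 t=28 v=8: DROP (t<34-1); WM=34
i=13 t=4 v=7: DROP (t<34-1); WM=34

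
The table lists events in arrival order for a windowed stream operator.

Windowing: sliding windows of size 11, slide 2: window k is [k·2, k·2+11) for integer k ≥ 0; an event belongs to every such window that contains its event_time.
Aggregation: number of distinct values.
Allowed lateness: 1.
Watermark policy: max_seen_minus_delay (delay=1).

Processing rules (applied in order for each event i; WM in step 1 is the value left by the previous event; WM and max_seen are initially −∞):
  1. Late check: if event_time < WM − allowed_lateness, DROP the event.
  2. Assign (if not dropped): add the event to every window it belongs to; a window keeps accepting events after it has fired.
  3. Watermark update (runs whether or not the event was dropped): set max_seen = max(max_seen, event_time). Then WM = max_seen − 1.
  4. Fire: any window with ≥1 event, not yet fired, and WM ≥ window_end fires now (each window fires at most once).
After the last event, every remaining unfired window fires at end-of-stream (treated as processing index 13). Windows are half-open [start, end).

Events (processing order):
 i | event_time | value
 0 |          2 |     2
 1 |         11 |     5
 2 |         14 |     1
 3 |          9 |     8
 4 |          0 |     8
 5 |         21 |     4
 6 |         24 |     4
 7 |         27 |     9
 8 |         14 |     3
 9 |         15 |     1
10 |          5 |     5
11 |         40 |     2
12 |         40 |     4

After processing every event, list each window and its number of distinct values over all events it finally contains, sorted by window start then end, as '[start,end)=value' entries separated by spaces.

[0,11)=1 [2,13)=2 [4,15)=2 [6,17)=2 [8,19)=2 [10,21)=2 [12,23)=2 [14,25)=2 [16,27)=1 [18,29)=2 [20,31)=2 [22,33)=2 [24,35)=2 [26,37)=1 [30,41)=2 [32,43)=2 [34,45)=2 [36,47)=2 [38,49)=2 [40,51)=2

i=0 t=2 v=2: → [2,13),[0,11); WM=1
i=1 t=11 v=5: → [10,21),[8,19),[6,17),[4,15),[2,13); WM=10
i=2 t=14 v=1: → [14,25),[12,23),[10,21),[8,19),[6,17),[4,15); WM=13; [0,11) fires=1 [2,13) fires=2
i=3 t=9 v=8: DROP (t<13-1); WM=13
i=4 t=0 v=8: DROP (t<13-1); WM=13
i=5 t=21 v=4: → [20,31),[18,29),[16,27),[14,25),[12,23); WM=20; [4,15) fires=2 [6,17) fires=2 [8,19) fires=2
i=6 t=24 v=4: → [24,35),[22,33),[20,31),[18,29),[16,27),[14,25); WM=23; [10,21) fires=2 [12,23) fires=2
i=7 t=27 v=9: → [26,37),[24,35),[22,33),[20,31),[18,29); WM=26; [14,25) fires=2
i=8 t=14 v=3: DROP (t<26-1); WM=26
i=9 t=15 v=1: DROP (t<26-1); WM=26
i=10 t=5 v=5: DROP (t<26-1); WM=26
i=11 t=40 v=2: → [40,51),[38,49),[36,47),[34,45),[32,43),[30,41); WM=39; [16,27) fires=1 [18,29) fires=2 [20,31) fires=2 [22,33) fires=2 [24,35) fires=2 [26,37) fires=1
i=12 t=40 v=4: → [40,51),[38,49),[36,47),[34,45),[32,43),[30,41); WM=39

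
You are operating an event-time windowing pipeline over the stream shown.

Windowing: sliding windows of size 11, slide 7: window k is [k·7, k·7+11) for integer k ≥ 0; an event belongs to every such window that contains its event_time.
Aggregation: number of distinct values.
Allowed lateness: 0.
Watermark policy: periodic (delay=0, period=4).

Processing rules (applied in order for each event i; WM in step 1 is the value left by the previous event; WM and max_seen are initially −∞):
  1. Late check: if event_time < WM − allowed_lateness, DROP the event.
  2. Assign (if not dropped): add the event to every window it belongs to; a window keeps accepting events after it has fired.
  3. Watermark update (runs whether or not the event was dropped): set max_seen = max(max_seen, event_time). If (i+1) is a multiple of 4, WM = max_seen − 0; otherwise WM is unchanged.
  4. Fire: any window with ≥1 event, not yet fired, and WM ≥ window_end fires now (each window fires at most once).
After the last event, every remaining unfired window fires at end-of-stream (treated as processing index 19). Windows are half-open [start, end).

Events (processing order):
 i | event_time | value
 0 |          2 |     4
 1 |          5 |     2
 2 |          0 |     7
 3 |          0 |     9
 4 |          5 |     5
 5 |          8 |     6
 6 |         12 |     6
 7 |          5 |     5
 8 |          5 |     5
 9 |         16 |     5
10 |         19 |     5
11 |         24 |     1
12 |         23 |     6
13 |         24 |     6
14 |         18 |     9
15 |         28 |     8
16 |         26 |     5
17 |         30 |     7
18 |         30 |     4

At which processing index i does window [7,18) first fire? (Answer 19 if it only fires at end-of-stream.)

i=0 t=2 v=4: → [0,11); WM=−∞
i=1 t=5 v=2: → [0,11); WM=−∞
i=2 t=0 v=7: → [0,11); WM=−∞
i=3 t=0 v=9: → [0,11); WM=5
i=4 t=5 v=5: → [0,11); WM=5
i=5 t=8 v=6: → [7,18),[0,11); WM=5
i=6 t=12 v=6: → [7,18); WM=5
i=7 t=5 v=5: → [0,11); WM=12; [0,11) fires=6
i=8 t=5 v=5: DROP (t<12-0); WM=12
i=9 t=16 v=5: → [14,25),[7,18); WM=12
i=10 t=19 v=5: → [14,25); WM=12
i=11 t=24 v=1: → [21,32),[14,25); WM=24; [7,18) fires=2
i=12 t=23 v=6: DROP (t<24-0); WM=24
i=13 t=24 v=6: → [21,32),[14,25); WM=24
i=14 t=18 v=9: DROP (t<24-0); WM=24
i=15 t=28 v=8: → [28,39),[21,32); WM=28; [14,25) fires=3
i=16 t=26 v=5: DROP (t<28-0); WM=28
i=17 t=30 v=7: → [28,39),[21,32); WM=28
i=18 t=30 v=4: → [28,39),[21,32); WM=28

11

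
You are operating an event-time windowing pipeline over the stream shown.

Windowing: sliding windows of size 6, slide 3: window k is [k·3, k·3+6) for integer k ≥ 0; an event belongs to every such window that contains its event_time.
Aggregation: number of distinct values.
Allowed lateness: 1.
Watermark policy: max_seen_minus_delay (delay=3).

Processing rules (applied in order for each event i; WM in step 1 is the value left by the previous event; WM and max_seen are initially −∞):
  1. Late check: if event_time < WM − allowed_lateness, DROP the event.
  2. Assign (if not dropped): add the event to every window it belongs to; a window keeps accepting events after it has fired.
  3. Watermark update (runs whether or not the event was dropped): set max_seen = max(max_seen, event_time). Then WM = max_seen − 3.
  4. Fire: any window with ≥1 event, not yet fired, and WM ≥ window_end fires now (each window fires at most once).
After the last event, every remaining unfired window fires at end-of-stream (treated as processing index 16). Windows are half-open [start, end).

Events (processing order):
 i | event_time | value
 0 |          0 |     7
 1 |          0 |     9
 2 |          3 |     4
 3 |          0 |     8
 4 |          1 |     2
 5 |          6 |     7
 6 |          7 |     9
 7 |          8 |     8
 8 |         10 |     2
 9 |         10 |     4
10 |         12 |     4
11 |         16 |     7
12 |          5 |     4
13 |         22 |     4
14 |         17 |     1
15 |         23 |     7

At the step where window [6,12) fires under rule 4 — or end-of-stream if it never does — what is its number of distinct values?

i=0 t=0 v=7: → [0,6); WM=-3
i=1 t=0 v=9: → [0,6); WM=-3
i=2 t=3 v=4: → [3,9),[0,6); WM=0
i=3 t=0 v=8: → [0,6); WM=0
i=4 t=1 v=2: → [0,6); WM=0
i=5 t=6 v=7: → [6,12),[3,9); WM=3
i=6 t=7 v=9: → [6,12),[3,9); WM=4
i=7 t=8 v=8: → [6,12),[3,9); WM=5
i=8 t=10 v=2: → [9,15),[6,12); WM=7; [0,6) fires=5
i=9 t=10 v=4: → [9,15),[6,12); WM=7
i=10 t=12 v=4: → [12,18),[9,15); WM=9; [3,9) fires=4
i=11 t=16 v=7: → [15,21),[12,18); WM=13; [6,12) fires=5
i=12 t=5 v=4: DROP (t<13-1); WM=13
i=13 t=22 v=4: → [21,27),[18,24); WM=19; [9,15) fires=2 [12,18) fires=2
i=14 t=17 v=1: DROP (t<19-1); WM=19
i=15 t=23 v=7: → [21,27),[18,24); WM=20

5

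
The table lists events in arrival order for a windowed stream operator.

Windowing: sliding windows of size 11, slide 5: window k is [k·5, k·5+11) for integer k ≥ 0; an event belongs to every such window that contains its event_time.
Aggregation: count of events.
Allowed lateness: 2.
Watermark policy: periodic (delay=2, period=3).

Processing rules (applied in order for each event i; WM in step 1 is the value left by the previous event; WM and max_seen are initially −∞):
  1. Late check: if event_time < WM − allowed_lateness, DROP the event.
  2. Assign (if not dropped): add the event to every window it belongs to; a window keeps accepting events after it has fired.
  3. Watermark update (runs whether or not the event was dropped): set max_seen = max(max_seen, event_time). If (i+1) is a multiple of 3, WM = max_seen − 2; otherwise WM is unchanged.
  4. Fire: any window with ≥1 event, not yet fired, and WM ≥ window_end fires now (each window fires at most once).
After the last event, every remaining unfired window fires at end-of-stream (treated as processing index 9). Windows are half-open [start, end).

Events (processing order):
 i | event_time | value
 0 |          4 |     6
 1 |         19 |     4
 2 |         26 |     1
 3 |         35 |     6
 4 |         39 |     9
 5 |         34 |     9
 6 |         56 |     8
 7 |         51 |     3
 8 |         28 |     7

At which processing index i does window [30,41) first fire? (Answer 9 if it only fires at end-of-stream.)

i=0 t=4 v=6: → [0,11); WM=−∞
i=1 t=19 v=4: → [15,26),[10,21); WM=−∞
i=2 t=26 v=1: → [25,36),[20,31); WM=24; [0,11) fires=1 [10,21) fires=1
i=3 t=35 v=6: → [35,46),[30,41),[25,36); WM=24
i=4 t=39 v=9: → [35,46),[30,41); WM=24
i=5 t=34 v=9: → [30,41),[25,36); WM=37; [15,26) fires=1 [20,31) fires=1 [25,36) fires=3
i=6 t=56 v=8: → [55,66),[50,61); WM=37
i=7 t=51 v=3: → [50,61),[45,56); WM=37
i=8 t=28 v=7: DROP (t<37-2); WM=54; [30,41) fires=3 [35,46) fires=2

8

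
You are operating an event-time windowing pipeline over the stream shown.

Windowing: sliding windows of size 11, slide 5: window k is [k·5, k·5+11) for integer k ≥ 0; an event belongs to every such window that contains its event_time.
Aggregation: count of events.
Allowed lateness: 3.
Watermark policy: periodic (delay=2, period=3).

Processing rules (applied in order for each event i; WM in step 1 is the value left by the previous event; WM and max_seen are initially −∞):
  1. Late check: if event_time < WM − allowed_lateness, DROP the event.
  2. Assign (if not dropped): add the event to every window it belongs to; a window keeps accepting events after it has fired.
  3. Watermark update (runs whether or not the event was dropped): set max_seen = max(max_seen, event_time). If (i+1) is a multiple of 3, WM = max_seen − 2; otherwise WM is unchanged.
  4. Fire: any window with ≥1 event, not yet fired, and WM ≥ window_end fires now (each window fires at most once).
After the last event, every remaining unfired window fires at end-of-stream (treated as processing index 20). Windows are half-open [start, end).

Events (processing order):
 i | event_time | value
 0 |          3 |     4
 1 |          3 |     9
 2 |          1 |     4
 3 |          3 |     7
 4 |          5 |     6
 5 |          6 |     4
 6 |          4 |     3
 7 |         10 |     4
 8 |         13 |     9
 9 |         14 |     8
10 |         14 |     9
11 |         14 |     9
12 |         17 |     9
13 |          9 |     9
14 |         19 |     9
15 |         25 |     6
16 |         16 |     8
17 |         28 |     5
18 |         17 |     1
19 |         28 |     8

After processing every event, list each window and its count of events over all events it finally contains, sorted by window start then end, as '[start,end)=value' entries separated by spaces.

i=0 t=3 v=4: → [0,11); WM=−∞
i=1 t=3 v=9: → [0,11); WM=−∞
i=2 t=1 v=4: → [0,11); WM=1
i=3 t=3 v=7: → [0,11); WM=1
i=4 t=5 v=6: → [5,16),[0,11); WM=1
i=5 t=6 v=4: → [5,16),[0,11); WM=4
i=6 t=4 v=3: → [0,11); WM=4
i=7 t=10 v=4: → [10,21),[5,16),[0,11); WM=4
i=8 t=13 v=9: → [10,21),[5,16); WM=11; [0,11) fires=8
i=9 t=14 v=8: → [10,21),[5,16); WM=11
i=10 t=14 v=9: → [10,21),[5,16); WM=11
i=11 t=14 v=9: → [10,21),[5,16); WM=12
i=12 t=17 v=9: → [15,26),[10,21); WM=12
i=13 t=9 v=9: → [5,16),[0,11); WM=12
i=14 t=19 v=9: → [15,26),[10,21); WM=17; [5,16) fires=8
i=15 t=25 v=6: → [25,36),[20,31),[15,26); WM=17
i=16 t=16 v=8: → [15,26),[10,21); WM=17
i=17 t=28 v=5: → [25,36),[20,31); WM=26; [10,21) fires=8 [15,26) fires=4
i=18 t=17 v=1: DROP (t<26-3); WM=26
i=19 t=28 v=8: → [25,36),[20,31); WM=26

[0,11)=9 [5,16)=8 [10,21)=8 [15,26)=4 [20,31)=3 [25,36)=3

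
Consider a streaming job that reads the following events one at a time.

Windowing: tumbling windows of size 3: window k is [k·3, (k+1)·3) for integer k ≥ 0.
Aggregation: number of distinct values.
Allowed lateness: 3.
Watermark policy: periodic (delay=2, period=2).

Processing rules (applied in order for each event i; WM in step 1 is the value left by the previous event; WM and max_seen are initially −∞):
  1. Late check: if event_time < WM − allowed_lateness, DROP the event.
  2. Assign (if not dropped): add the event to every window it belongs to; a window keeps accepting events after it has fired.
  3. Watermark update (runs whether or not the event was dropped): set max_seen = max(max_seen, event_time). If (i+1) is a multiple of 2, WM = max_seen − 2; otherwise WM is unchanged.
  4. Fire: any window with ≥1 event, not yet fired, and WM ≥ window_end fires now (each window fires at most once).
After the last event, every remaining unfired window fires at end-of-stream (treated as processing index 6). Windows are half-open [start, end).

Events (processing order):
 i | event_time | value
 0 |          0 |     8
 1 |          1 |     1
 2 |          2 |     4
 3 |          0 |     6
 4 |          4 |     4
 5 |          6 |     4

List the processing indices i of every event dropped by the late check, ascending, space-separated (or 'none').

i=0 t=0 v=8: → [0,3); WM=−∞
i=1 t=1 v=1: → [0,3); WM=-1
i=2 t=2 v=4: → [0,3); WM=-1
i=3 t=0 v=6: → [0,3); WM=0
i=4 t=4 v=4: → [3,6); WM=0
i=5 t=6 v=4: → [6,9); WM=4; [0,3) fires=4

none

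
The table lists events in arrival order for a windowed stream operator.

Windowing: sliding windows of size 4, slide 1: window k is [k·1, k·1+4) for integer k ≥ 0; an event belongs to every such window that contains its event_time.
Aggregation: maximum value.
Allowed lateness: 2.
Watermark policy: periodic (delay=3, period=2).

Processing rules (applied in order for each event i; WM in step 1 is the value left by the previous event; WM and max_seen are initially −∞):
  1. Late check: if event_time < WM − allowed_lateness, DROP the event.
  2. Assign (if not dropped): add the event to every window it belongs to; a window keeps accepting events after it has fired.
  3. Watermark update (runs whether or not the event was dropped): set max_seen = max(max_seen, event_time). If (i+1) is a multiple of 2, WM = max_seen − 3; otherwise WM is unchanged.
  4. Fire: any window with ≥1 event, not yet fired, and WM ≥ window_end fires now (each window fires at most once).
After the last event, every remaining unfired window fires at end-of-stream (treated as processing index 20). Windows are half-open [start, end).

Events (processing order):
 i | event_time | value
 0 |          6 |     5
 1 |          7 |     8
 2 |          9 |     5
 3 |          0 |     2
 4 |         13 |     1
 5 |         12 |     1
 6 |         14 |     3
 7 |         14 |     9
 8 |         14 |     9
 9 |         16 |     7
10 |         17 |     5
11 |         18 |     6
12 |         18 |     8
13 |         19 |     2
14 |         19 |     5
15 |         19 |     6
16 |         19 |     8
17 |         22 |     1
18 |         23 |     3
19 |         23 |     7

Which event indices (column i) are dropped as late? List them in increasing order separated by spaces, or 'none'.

i=0 t=6 v=5: → [6,10),[5,9),[4,8),[3,7); WM=−∞
i=1 t=7 v=8: → [7,11),[6,10),[5,9),[4,8); WM=4
i=2 t=9 v=5: → [9,13),[8,12),[7,11),[6,10); WM=4
i=3 t=0 v=2: DROP (t<4-2); WM=6
i=4 t=13 v=1: → [13,17),[12,16),[11,15),[10,14); WM=6
i=5 t=12 v=1: → [12,16),[11,15),[10,14),[9,13); WM=10; [3,7) fires=5 [4,8) fires=8 [5,9) fires=8 [6,10) fires=8
i=6 t=14 v=3: → [14,18),[13,17),[12,16),[11,15); WM=10
i=7 t=14 v=9: → [14,18),[13,17),[12,16),[11,15); WM=11; [7,11) fires=8
i=8 t=14 v=9: → [14,18),[13,17),[12,16),[11,15); WM=11
i=9 t=16 v=7: → [16,20),[15,19),[14,18),[13,17); WM=13; [8,12) fires=5 [9,13) fires=5
i=10 t=17 v=5: → [17,21),[16,20),[15,19),[14,18); WM=13
i=11 t=18 v=6: → [18,22),[17,21),[16,20),[15,19); WM=15; [10,14) fires=1 [11,15) fires=9
i=12 t=18 v=8: → [18,22),[17,21),[16,20),[15,19); WM=15
i=13 t=19 v=2: → [19,23),[18,22),[17,21),[16,20); WM=16; [12,16) fires=9
i=14 t=19 v=5: → [19,23),[18,22),[17,21),[16,20); WM=16
i=15 t=19 v=6: → [19,23),[18,22),[17,21),[16,20); WM=16
i=16 t=19 v=8: → [19,23),[18,22),[17,21),[16,20); WM=16
i=17 t=22 v=1: → [22,26),[21,25),[20,24),[19,23); WM=19; [13,17) fires=9 [14,18) fires=9 [15,19) fires=8
i=18 t=23 v=3: → [23,27),[22,26),[21,25),[20,24); WM=19
i=19 t=23 v=7: → [23,27),[22,26),[21,25),[20,24); WM=20; [16,20) fires=8

3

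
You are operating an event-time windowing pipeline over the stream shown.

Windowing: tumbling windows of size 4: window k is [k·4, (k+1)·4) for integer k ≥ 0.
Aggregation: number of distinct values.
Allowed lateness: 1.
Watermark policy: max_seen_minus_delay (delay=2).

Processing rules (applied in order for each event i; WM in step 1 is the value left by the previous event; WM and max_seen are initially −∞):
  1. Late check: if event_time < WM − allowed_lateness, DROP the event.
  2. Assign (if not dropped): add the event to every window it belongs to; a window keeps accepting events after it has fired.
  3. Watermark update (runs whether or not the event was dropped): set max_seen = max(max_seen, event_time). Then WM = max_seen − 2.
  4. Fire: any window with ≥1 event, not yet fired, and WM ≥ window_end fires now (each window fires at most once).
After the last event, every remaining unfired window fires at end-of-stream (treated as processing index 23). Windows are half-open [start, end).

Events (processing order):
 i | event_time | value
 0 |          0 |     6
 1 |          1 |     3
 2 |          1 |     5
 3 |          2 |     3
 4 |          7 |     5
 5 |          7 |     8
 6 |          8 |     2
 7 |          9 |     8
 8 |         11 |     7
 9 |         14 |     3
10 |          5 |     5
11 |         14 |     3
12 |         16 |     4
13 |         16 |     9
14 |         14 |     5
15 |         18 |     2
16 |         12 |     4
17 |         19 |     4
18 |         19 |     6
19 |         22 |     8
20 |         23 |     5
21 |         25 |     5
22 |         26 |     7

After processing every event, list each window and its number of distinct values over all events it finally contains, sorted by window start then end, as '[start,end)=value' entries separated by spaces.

i=0 t=0 v=6: → [0,4); WM=-2
i=1 t=1 v=3: → [0,4); WM=-1
i=2 t=1 v=5: → [0,4); WM=-1
i=3 t=2 v=3: → [0,4); WM=0
i=4 t=7 v=5: → [4,8); WM=5; [0,4) fires=3
i=5 t=7 v=8: → [4,8); WM=5
i=6 t=8 v=2: → [8,12); WM=6
i=7 t=9 v=8: → [8,12); WM=7
i=8 t=11 v=7: → [8,12); WM=9; [4,8) fires=2
i=9 t=14 v=3: → [12,16); WM=12; [8,12) fires=3
i=10 t=5 v=5: DROP (t<12-1); WM=12
i=11 t=14 v=3: → [12,16); WM=12
i=12 t=16 v=4: → [16,20); WM=14
i=13 t=16 v=9: → [16,20); WM=14
i=14 t=14 v=5: → [12,16); WM=14
i=15 t=18 v=2: → [16,20); WM=16; [12,16) fires=2
i=16 t=12 v=4: DROP (t<16-1); WM=16
i=17 t=19 v=4: → [16,20); WM=17
i=18 t=19 v=6: → [16,20); WM=17
i=19 t=22 v=8: → [20,24); WM=20; [16,20) fires=4
i=20 t=23 v=5: → [20,24); WM=21
i=21 t=25 v=5: → [24,28); WM=23
i=22 t=26 v=7: → [24,28); WM=24; [20,24) fires=2

[0,4)=3 [4,8)=2 [8,12)=3 [12,16)=2 [16,20)=4 [20,24)=2 [24,28)=2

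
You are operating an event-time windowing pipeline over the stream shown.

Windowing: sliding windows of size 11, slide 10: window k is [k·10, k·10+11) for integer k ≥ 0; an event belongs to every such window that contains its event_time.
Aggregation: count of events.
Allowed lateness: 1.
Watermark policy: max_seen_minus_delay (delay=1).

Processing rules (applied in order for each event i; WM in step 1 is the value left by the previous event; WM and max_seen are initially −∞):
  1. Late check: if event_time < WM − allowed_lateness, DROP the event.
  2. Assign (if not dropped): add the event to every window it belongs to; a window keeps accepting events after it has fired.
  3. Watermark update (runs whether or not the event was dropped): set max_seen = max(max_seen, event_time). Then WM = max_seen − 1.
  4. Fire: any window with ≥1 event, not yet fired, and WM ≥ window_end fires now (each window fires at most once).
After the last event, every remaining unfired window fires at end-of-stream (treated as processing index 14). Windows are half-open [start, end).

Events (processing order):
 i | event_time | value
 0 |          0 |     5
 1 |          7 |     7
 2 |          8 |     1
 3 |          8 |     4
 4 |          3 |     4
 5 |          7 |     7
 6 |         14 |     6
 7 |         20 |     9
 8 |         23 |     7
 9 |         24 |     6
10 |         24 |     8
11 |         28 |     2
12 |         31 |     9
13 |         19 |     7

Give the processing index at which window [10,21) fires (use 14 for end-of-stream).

8

i=0 t=0 v=5: → [0,11); WM=-1
i=1 t=7 v=7: → [0,11); WM=6
i=2 t=8 v=1: → [0,11); WM=7
i=3 t=8 v=4: → [0,11); WM=7
i=4 t=3 v=4: DROP (t<7-1); WM=7
i=5 t=7 v=7: → [0,11); WM=7
i=6 t=14 v=6: → [10,21); WM=13; [0,11) fires=5
i=7 t=20 v=9: → [20,31),[10,21); WM=19
i=8 t=23 v=7: → [20,31); WM=22; [10,21) fires=2
i=9 t=24 v=6: → [20,31); WM=23
i=10 t=24 v=8: → [20,31); WM=23
i=11 t=28 v=2: → [20,31); WM=27
i=12 t=31 v=9: → [30,41); WM=30
i=13 t=19 v=7: DROP (t<30-1); WM=30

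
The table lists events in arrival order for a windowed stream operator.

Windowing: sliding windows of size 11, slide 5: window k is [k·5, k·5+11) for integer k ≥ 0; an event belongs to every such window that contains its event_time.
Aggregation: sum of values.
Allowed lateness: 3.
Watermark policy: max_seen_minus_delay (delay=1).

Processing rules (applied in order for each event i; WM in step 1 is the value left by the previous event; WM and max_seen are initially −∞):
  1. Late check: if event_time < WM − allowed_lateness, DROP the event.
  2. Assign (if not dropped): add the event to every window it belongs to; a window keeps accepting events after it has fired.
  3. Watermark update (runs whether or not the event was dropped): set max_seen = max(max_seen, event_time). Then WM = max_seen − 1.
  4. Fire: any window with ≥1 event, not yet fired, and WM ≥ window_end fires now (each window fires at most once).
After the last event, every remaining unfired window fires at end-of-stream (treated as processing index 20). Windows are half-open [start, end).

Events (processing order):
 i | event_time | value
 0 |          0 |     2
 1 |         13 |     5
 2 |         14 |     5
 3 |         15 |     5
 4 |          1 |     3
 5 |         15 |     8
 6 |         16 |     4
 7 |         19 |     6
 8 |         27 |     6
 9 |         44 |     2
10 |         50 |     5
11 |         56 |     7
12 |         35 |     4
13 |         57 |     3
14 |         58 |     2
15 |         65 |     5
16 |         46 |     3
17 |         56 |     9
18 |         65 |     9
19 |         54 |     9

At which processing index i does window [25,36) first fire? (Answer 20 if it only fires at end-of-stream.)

9

i=0 t=0 v=2: → [0,11); WM=-1
i=1 t=13 v=5: → [10,21),[5,16); WM=12; [0,11) fires=2
i=2 t=14 v=5: → [10,21),[5,16); WM=13
i=3 t=15 v=5: → [15,26),[10,21),[5,16); WM=14
i=4 t=1 v=3: DROP (t<14-3); WM=14
i=5 t=15 v=8: → [15,26),[10,21),[5,16); WM=14
i=6 t=16 v=4: → [15,26),[10,21); WM=15
i=7 t=19 v=6: → [15,26),[10,21); WM=18; [5,16) fires=23
i=8 t=27 v=6: → [25,36),[20,31); WM=26; [10,21) fires=33 [15,26) fires=23
i=9 t=44 v=2: → [40,51),[35,46); WM=43; [20,31) fires=6 [25,36) fires=6
i=10 t=50 v=5: → [50,61),[45,56),[40,51); WM=49; [35,46) fires=2
i=11 t=56 v=7: → [55,66),[50,61); WM=55; [40,51) fires=7
i=12 t=35 v=4: DROP (t<55-3); WM=55
i=13 t=57 v=3: → [55,66),[50,61); WM=56; [45,56) fires=5
i=14 t=58 v=2: → [55,66),[50,61); WM=57
i=15 t=65 v=5: → [65,76),[60,71),[55,66); WM=64; [50,61) fires=17
i=16 t=46 v=3: DROP (t<64-3); WM=64
i=17 t=56 v=9: DROP (t<64-3); WM=64
i=18 t=65 v=9: → [65,76),[60,71),[55,66); WM=64
i=19 t=54 v=9: DROP (t<64-3); WM=64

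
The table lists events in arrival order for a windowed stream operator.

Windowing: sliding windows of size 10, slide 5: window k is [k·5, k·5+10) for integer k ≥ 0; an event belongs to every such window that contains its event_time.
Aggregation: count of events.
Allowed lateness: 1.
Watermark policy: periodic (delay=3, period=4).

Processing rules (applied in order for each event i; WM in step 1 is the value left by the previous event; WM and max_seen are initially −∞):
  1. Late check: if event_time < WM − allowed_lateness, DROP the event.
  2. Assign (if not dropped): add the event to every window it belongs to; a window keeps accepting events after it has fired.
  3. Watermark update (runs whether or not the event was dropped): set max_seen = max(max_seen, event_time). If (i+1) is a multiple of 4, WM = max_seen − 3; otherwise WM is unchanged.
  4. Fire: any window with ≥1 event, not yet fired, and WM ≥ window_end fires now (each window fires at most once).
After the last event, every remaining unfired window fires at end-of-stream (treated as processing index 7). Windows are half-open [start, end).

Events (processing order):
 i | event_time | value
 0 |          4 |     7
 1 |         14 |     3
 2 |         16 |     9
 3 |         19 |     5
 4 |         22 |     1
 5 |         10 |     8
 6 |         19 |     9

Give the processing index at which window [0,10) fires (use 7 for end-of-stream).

3

i=0 t=4 v=7: → [0,10); WM=−∞
i=1 t=14 v=3: → [10,20),[5,15); WM=−∞
i=2 t=16 v=9: → [15,25),[10,20); WM=−∞
i=3 t=19 v=5: → [15,25),[10,20); WM=16; [0,10) fires=1 [5,15) fires=1
i=4 t=22 v=1: → [20,30),[15,25); WM=16
i=5 t=10 v=8: DROP (t<16-1); WM=16
i=6 t=19 v=9: → [15,25),[10,20); WM=16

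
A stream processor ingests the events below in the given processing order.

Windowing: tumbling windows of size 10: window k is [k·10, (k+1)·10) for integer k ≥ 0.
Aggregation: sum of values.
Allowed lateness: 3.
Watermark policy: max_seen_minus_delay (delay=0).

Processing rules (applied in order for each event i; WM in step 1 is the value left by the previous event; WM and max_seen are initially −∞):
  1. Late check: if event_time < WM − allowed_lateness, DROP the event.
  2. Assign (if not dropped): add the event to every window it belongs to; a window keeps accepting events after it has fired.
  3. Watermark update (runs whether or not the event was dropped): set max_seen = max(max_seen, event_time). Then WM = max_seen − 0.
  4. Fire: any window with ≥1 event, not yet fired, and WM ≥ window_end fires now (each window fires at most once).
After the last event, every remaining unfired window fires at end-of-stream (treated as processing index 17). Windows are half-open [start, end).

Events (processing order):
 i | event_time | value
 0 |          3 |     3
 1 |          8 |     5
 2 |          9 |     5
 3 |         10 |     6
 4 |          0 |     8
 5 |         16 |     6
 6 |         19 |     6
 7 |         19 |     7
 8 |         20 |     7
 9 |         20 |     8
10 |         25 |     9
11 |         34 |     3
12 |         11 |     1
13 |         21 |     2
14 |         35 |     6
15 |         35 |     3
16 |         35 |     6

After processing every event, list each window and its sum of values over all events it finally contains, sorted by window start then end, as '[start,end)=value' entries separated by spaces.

[0,10)=13 [10,20)=25 [20,30)=24 [30,40)=18

i=0 t=3 v=3: → [0,10); WM=3
i=1 t=8 v=5: → [0,10); WM=8
i=2 t=9 v=5: → [0,10); WM=9
i=3 t=10 v=6: → [10,20); WM=10; [0,10) fires=13
i=4 t=0 v=8: DROP (t<10-3); WM=10
i=5 t=16 v=6: → [10,20); WM=16
i=6 t=19 v=6: → [10,20); WM=19
i=7 t=19 v=7: → [10,20); WM=19
i=8 t=20 v=7: → [20,30); WM=20; [10,20) fires=25
i=9 t=20 v=8: → [20,30); WM=20
i=10 t=25 v=9: → [20,30); WM=25
i=11 t=34 v=3: → [30,40); WM=34; [20,30) fires=24
i=12 t=11 v=1: DROP (t<34-3); WM=34
i=13 t=21 v=2: DROP (t<34-3); WM=34
i=14 t=35 v=6: → [30,40); WM=35
i=15 t=35 v=3: → [30,40); WM=35
i=16 t=35 v=6: → [30,40); WM=35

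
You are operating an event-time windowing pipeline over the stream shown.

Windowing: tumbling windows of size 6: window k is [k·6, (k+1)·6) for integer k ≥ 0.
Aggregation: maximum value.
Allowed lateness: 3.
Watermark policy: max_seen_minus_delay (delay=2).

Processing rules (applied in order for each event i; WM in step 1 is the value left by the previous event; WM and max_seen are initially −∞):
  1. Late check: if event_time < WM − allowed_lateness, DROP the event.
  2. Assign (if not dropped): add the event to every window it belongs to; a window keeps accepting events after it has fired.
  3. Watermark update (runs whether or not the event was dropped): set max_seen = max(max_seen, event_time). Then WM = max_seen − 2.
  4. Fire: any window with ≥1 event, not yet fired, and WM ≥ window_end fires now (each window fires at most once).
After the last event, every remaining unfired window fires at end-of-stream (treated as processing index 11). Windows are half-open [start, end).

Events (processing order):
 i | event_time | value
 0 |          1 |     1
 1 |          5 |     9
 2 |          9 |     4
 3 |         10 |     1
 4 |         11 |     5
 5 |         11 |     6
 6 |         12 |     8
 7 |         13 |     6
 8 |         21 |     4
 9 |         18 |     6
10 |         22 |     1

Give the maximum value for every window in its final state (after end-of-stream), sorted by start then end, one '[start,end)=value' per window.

[0,6)=9 [6,12)=6 [12,18)=8 [18,24)=6

i=0 t=1 v=1: → [0,6); WM=-1
i=1 t=5 v=9: → [0,6); WM=3
i=2 t=9 v=4: → [6,12); WM=7; [0,6) fires=9
i=3 t=10 v=1: → [6,12); WM=8
i=4 t=11 v=5: → [6,12); WM=9
i=5 t=11 v=6: → [6,12); WM=9
i=6 t=12 v=8: → [12,18); WM=10
i=7 t=13 v=6: → [12,18); WM=11
i=8 t=21 v=4: → [18,24); WM=19; [6,12) fires=6 [12,18) fires=8
i=9 t=18 v=6: → [18,24); WM=19
i=10 t=22 v=1: → [18,24); WM=20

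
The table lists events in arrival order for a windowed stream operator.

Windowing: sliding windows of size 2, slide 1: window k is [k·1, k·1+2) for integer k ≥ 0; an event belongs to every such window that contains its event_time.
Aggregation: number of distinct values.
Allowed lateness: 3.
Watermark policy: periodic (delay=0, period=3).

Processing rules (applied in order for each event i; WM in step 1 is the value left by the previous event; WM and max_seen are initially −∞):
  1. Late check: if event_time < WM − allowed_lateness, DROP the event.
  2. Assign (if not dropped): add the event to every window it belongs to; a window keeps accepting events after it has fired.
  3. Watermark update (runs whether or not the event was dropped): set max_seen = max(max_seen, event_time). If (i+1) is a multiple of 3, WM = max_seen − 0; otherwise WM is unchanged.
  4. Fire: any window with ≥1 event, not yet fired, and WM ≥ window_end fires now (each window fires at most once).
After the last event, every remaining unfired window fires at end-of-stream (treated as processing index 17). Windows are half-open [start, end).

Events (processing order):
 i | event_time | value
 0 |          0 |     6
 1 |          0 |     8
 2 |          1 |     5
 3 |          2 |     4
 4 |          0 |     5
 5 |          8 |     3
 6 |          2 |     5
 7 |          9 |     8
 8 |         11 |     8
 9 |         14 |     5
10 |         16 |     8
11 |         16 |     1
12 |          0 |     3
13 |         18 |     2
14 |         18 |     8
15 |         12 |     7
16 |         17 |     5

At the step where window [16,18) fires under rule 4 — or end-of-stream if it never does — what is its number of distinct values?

i=0 t=0 v=6: → [0,2); WM=−∞
i=1 t=0 v=8: → [0,2); WM=−∞
i=2 t=1 v=5: → [1,3),[0,2); WM=1
i=3 t=2 v=4: → [2,4),[1,3); WM=1
i=4 t=0 v=5: → [0,2); WM=1
i=5 t=8 v=3: → [8,10),[7,9); WM=8; [0,2) fires=3 [1,3) fires=2 [2,4) fires=1
i=6 t=2 v=5: DROP (t<8-3); WM=8
i=7 t=9 v=8: → [9,11),[8,10); WM=8
i=8 t=11 v=8: → [11,13),[10,12); WM=11; [7,9) fires=1 [8,10) fires=2 [9,11) fires=1
i=9 t=14 v=5: → [14,16),[13,15); WM=11
i=10 t=16 v=8: → [16,18),[15,17); WM=11
i=11 t=16 v=1: → [16,18),[15,17); WM=16; [10,12) fires=1 [11,13) fires=1 [13,15) fires=1 [14,16) fires=1
i=12 t=0 v=3: DROP (t<16-3); WM=16
i=13 t=18 v=2: → [18,20),[17,19); WM=16
i=14 t=18 v=8: → [18,20),[17,19); WM=18; [15,17) fires=2 [16,18) fires=2
i=15 t=12 v=7: DROP (t<18-3); WM=18
i=16 t=17 v=5: → [17,19),[16,18); WM=18

2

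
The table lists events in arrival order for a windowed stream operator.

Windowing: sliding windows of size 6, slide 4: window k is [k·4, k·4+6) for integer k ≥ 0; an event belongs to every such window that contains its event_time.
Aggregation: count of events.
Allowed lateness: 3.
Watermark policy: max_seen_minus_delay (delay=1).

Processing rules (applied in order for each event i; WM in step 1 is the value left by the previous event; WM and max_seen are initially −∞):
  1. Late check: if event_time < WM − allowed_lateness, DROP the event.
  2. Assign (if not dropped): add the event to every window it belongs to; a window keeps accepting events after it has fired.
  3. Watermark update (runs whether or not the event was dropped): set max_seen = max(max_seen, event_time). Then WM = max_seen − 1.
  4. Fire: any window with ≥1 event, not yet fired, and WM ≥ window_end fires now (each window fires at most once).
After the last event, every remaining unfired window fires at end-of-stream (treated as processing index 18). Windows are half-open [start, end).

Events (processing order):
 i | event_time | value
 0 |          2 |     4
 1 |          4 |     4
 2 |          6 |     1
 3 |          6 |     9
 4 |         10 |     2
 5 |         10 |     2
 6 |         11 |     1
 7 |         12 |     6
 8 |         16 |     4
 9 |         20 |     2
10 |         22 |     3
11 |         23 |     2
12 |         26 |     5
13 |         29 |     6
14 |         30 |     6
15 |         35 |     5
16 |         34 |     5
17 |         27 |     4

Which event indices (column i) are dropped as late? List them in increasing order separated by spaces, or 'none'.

17

i=0 t=2 v=4: → [0,6); WM=1
i=1 t=4 v=4: → [4,10),[0,6); WM=3
i=2 t=6 v=1: → [4,10); WM=5
i=3 t=6 v=9: → [4,10); WM=5
i=4 t=10 v=2: → [8,14); WM=9; [0,6) fires=2
i=5 t=10 v=2: → [8,14); WM=9
i=6 t=11 v=1: → [8,14); WM=10; [4,10) fires=3
i=7 t=12 v=6: → [12,18),[8,14); WM=11
i=8 t=16 v=4: → [16,22),[12,18); WM=15; [8,14) fires=4
i=9 t=20 v=2: → [20,26),[16,22); WM=19; [12,18) fires=2
i=10 t=22 v=3: → [20,26); WM=21
i=11 t=23 v=2: → [20,26); WM=22; [16,22) fires=2
i=12 t=26 v=5: → [24,30); WM=25
i=13 t=29 v=6: → [28,34),[24,30); WM=28; [20,26) fires=3
i=14 t=30 v=6: → [28,34); WM=29
i=15 t=35 v=5: → [32,38); WM=34; [24,30) fires=2 [28,34) fires=2
i=16 t=34 v=5: → [32,38); WM=34
i=17 t=27 v=4: DROP (t<34-3); WM=34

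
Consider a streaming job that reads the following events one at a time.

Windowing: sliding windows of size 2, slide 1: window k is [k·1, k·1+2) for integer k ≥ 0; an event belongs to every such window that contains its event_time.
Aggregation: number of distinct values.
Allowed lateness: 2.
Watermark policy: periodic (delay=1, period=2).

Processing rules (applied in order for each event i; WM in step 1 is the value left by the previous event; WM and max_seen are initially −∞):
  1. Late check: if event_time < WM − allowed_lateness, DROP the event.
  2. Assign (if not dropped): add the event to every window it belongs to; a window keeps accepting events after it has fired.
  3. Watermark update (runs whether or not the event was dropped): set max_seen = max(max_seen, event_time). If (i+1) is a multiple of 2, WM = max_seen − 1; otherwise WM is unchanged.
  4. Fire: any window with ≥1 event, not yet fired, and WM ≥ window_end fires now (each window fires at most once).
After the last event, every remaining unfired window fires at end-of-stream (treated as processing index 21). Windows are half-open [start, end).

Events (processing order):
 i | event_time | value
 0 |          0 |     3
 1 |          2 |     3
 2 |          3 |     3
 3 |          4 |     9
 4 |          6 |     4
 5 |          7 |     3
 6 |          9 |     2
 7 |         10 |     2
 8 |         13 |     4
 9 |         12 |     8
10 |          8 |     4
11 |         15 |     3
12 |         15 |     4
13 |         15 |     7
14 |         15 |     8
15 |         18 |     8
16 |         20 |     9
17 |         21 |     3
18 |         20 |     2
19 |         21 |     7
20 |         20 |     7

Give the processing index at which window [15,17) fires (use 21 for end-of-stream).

i=0 t=0 v=3: → [0,2); WM=−∞
i=1 t=2 v=3: → [2,4),[1,3); WM=1
i=2 t=3 v=3: → [3,5),[2,4); WM=1
i=3 t=4 v=9: → [4,6),[3,5); WM=3; [0,2) fires=1 [1,3) fires=1
i=4 t=6 v=4: → [6,8),[5,7); WM=3
i=5 t=7 v=3: → [7,9),[6,8); WM=6; [2,4) fires=1 [3,5) fires=2 [4,6) fires=1
i=6 t=9 v=2: → [9,11),[8,10); WM=6
i=7 t=10 v=2: → [10,12),[9,11); WM=9; [5,7) fires=1 [6,8) fires=2 [7,9) fires=1
i=8 t=13 v=4: → [13,15),[12,14); WM=9
i=9 t=12 v=8: → [12,14),[11,13); WM=12; [8,10) fires=1 [9,11) fires=1 [10,12) fires=1
i=10 t=8 v=4: DROP (t<12-2); WM=12
i=11 t=15 v=3: → [15,17),[14,16); WM=14; [11,13) fires=1 [12,14) fires=2
i=12 t=15 v=4: → [15,17),[14,16); WM=14
i=13 t=15 v=7: → [15,17),[14,16); WM=14
i=14 t=15 v=8: → [15,17),[14,16); WM=14
i=15 t=18 v=8: → [18,20),[17,19); WM=17; [13,15) fires=1 [14,16) fires=4 [15,17) fires=4
i=16 t=20 v=9: → [20,22),[19,21); WM=17
i=17 t=21 v=3: → [21,23),[20,22); WM=20; [17,19) fires=1 [18,20) fires=1
i=18 t=20 v=2: → [20,22),[19,21); WM=20
i=19 t=21 v=7: → [21,23),[20,22); WM=20
i=20 t=20 v=7: → [20,22),[19,21); WM=20

15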